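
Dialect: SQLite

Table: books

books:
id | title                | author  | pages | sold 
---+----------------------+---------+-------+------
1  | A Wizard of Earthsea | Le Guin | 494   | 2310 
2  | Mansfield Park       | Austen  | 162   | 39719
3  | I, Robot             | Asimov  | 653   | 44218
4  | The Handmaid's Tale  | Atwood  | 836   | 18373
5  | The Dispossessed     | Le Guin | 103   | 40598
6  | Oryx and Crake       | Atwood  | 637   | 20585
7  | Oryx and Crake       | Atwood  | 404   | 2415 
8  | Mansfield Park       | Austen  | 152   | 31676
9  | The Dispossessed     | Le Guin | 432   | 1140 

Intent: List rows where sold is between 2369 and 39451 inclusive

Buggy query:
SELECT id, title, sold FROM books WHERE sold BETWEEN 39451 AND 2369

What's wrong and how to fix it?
Bug: BETWEEN expects the lower bound first; with 39451 AND 2369 the range is empty

Fix: Swap the bounds so the smaller value comes first

Corrected query:
SELECT id, title, sold FROM books WHERE sold BETWEEN 2369 AND 39451

Result:
id | title               | sold 
---+---------------------+------
4  | The Handmaid's Tale | 18373
6  | Oryx and Crake      | 20585
7  | Oryx and Crake      | 2415 
8  | Mansfield Park      | 31676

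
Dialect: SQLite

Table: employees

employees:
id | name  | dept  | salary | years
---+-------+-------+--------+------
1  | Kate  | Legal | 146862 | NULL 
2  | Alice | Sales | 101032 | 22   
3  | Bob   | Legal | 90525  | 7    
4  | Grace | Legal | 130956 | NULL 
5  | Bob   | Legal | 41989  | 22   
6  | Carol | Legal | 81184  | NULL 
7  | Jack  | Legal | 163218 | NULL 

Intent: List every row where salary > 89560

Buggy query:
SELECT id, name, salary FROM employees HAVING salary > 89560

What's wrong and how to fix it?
Bug: HAVING filters the output of aggregation, but this query has no GROUP BY and no aggregate functions, so SQLite rejects it (HAVING clause on a non-aggregate query); the condition here is per row

Fix: Use WHERE for row-level filtering

Corrected query:
SELECT id, name, salary FROM employees WHERE salary > 89560

Result:
id | name  | salary
---+-------+-------
1  | Kate  | 146862
2  | Alice | 101032
3  | Bob   | 90525 
4  | Grace | 130956
7  | Jack  | 163218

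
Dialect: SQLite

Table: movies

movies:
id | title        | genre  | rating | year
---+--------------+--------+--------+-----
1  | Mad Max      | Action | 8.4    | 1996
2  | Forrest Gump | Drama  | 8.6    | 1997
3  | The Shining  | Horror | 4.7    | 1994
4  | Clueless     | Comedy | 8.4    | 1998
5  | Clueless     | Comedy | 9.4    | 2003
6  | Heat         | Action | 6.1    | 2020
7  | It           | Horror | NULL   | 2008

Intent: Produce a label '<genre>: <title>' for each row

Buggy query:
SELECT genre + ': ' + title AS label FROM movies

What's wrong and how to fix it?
Bug: '+' is numeric addition; on text columns SQLite converts them to 0 instead of concatenating

Fix: Use the || operator for string concatenation

Corrected query:
SELECT genre || ': ' || title AS label FROM movies

Result:
label              
-------------------
Action: Mad Max    
Drama: Forrest Gump
Horror: The Shining
Comedy: Clueless   
Comedy: Clueless   
Action: Heat       
Horror: It         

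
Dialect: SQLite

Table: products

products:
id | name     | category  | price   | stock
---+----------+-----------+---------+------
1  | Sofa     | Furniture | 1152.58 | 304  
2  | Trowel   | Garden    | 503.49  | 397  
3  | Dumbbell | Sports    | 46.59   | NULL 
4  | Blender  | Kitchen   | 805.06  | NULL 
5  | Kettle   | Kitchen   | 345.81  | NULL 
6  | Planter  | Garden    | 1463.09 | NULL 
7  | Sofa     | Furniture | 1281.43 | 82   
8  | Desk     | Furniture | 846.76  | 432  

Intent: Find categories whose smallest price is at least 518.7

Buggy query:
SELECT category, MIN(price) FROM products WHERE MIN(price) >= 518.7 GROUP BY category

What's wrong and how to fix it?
Bug: Aggregates like MIN are computed per group after WHERE runs

Fix: Use HAVING for the per-group MIN condition

Corrected query:
SELECT category, MIN(price) FROM products GROUP BY category HAVING MIN(price) >= 518.7

Result:
category  | MIN(price)
----------+-----------
Furniture | 846.76    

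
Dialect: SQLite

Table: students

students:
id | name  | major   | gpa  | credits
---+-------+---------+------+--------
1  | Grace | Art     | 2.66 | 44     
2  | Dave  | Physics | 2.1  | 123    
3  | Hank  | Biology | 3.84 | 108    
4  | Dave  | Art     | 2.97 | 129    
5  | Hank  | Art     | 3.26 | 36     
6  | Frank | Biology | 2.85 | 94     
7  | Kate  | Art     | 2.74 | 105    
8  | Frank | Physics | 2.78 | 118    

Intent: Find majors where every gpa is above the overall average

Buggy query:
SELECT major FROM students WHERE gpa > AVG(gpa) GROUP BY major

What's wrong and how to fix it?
Bug: AVG() is an aggregate; it can't sit directly in WHERE

Fix: Compute the overall average in a scalar subquery and compare each group's MIN against it in HAVING

Corrected query:
SELECT major FROM students GROUP BY major HAVING MIN(gpa) > (SELECT AVG(gpa) FROM students)

Result:
(no rows)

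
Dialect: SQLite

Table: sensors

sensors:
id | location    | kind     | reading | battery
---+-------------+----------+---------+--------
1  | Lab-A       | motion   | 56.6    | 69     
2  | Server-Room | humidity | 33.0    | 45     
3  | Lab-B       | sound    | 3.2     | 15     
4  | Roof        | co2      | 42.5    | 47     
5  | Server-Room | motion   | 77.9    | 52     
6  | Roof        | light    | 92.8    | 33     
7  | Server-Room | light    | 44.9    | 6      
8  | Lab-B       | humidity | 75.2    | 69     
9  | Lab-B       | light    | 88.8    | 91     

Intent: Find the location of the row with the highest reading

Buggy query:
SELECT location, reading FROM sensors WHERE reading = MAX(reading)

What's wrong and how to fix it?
Bug: WHERE is evaluated per row; an aggregate over the whole table isn't defined there

Fix: Wrap MAX in a scalar subquery so WHERE compares against a single value

Corrected query:
SELECT location, reading FROM sensors WHERE reading = (SELECT MAX(reading) FROM sensors)

Result:
location | reading
---------+--------
Roof     | 92.8   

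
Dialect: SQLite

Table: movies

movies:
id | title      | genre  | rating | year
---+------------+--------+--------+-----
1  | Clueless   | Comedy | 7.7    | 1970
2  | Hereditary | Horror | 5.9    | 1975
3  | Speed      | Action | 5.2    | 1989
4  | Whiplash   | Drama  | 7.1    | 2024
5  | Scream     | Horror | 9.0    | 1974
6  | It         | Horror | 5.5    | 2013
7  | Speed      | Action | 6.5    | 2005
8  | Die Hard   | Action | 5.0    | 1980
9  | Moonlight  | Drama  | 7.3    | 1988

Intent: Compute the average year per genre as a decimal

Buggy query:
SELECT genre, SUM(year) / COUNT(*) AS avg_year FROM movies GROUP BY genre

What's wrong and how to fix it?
Bug: SUM(year) and COUNT(*) are both integers; the division truncates the fractional part

Fix: Cast one side to REAL so the division keeps the fractional part

Corrected query:
SELECT genre, SUM(year) * 1.0 / COUNT(*) AS avg_year FROM movies GROUP BY genre

Result:
genre  | avg_year   
-------+------------
Action | 1991.333333
Comedy | 1970       
Drama  | 2006       
Horror | 1987.333333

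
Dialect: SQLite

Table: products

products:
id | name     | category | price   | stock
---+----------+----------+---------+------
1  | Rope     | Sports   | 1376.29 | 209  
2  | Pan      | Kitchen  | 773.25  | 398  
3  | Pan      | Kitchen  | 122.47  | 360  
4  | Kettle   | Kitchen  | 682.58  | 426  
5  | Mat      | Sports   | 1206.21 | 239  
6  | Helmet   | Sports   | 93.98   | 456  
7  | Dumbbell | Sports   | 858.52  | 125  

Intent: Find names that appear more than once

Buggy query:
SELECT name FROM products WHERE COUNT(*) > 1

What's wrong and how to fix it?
Bug: COUNT(*) is an aggregate and cannot be used in WHERE

Fix: Group first, then use HAVING for the count condition

Corrected query:
SELECT name FROM products GROUP BY name HAVING COUNT(*) > 1

Result:
name
----
Pan 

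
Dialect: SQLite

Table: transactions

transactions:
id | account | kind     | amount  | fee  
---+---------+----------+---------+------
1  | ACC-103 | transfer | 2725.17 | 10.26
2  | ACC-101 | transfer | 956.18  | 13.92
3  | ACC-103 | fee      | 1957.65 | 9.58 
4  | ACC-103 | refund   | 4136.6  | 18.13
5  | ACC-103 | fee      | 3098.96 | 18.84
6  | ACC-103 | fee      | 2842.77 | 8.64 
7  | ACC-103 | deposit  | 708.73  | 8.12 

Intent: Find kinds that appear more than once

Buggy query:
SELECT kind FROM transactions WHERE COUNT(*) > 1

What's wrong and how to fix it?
Bug: WHERE can't reference COUNT(*); aggregates are computed after WHERE

Fix: GROUP BY kind, then filter groups with HAVING COUNT(*) > 1

Corrected query:
SELECT kind FROM transactions GROUP BY kind HAVING COUNT(*) > 1

Result:
kind    
--------
fee     
transfer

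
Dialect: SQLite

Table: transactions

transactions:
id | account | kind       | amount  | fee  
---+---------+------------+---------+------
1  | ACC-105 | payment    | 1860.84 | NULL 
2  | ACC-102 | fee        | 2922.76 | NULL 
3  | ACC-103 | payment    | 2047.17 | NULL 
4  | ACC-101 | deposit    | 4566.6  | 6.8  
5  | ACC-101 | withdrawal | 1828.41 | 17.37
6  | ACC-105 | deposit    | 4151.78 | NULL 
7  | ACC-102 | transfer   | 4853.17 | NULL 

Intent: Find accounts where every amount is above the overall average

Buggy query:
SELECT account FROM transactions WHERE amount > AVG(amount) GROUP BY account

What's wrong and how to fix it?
Bug: WHERE evaluates per row before aggregation, so AVG() is unavailable

Fix: Use a subquery for AVG and a HAVING MIN(...) filter so the condition holds for every row in the group

Corrected query:
SELECT account FROM transactions GROUP BY account HAVING MIN(amount) > (SELECT AVG(amount) FROM transactions)

Result:
(no rows)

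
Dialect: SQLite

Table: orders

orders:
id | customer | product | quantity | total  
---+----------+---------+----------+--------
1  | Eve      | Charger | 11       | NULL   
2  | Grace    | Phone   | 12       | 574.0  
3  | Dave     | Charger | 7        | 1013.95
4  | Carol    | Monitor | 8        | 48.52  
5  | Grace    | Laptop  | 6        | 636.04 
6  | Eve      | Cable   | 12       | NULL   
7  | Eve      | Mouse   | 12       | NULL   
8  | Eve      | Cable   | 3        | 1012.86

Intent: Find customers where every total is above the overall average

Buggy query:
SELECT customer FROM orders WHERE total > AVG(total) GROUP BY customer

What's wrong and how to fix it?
Bug: WHERE evaluates per row before aggregation, so AVG() is unavailable

Fix: Use a subquery for AVG and a HAVING MIN(...) filter so the condition holds for every row in the group

Corrected query:
SELECT customer FROM orders GROUP BY customer HAVING MIN(total) > (SELECT AVG(total) FROM orders)

Result:
customer
--------
Dave    
Eve     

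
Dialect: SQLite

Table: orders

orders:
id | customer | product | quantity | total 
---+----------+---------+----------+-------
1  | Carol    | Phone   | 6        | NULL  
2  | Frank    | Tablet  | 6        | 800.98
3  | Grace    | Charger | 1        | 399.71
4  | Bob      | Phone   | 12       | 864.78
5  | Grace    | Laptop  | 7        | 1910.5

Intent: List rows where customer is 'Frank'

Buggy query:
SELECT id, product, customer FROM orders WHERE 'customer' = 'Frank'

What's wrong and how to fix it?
Bug: Single quotes denote string literals in SQL; the column name is being compared as a constant string

Fix: Reference the column as customer without single quotes

Corrected query:
SELECT id, product, customer FROM orders WHERE customer = 'Frank'

Result:
id | product | customer
---+---------+---------
2  | Tablet  | Frank   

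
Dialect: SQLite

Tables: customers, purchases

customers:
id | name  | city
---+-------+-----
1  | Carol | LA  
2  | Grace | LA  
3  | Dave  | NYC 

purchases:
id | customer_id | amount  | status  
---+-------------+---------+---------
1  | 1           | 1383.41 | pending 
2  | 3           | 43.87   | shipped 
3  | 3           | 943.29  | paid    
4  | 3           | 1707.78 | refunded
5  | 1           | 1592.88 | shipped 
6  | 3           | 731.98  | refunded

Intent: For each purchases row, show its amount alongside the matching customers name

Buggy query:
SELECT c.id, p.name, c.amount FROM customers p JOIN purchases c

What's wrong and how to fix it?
Bug: Missing join condition: each purchases row is matched to all customers rows instead of just its own

Fix: Specify the join condition linking the foreign key to the parent id

Corrected query:
SELECT c.id, p.name, c.amount FROM customers p JOIN purchases c ON c.customer_id = p.id

Result:
id | name  | amount 
---+-------+--------
1  | Carol | 1383.41
2  | Dave  | 43.87  
3  | Dave  | 943.29 
4  | Dave  | 1707.78
5  | Carol | 1592.88
6  | Dave  | 731.98 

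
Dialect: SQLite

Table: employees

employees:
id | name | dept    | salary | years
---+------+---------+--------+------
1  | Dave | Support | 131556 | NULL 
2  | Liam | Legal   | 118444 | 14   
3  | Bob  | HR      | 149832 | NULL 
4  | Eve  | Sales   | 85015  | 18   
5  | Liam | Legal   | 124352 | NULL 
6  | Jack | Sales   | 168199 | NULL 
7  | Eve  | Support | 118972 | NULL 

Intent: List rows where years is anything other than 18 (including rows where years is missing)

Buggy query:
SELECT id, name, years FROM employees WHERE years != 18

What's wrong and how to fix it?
Bug: 'years != 18' is unknown when years is NULL, so NULL rows are silently excluded

Fix: Add an explicit OR years IS NULL to include the missing-value rows

Corrected query:
SELECT id, name, years FROM employees WHERE years != 18 OR years IS NULL

Result:
id | name | years
---+------+------
1  | Dave | NULL 
2  | Liam | 14   
3  | Bob  | NULL 
5  | Liam | NULL 
6  | Jack | NULL 
7  | Eve  | NULL 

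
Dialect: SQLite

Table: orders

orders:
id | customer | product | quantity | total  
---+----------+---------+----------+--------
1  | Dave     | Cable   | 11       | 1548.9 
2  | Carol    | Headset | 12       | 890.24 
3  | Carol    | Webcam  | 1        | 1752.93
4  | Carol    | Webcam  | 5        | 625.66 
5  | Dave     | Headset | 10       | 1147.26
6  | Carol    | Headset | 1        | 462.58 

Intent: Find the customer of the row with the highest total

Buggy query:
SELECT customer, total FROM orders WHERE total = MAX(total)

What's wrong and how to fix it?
Bug: WHERE is evaluated per row; an aggregate over the whole table isn't defined there

Fix: Use a subquery: WHERE total = (SELECT MAX(total) FROM orders)

Corrected query:
SELECT customer, total FROM orders WHERE total = (SELECT MAX(total) FROM orders)

Result:
customer | total  
---------+--------
Carol    | 1752.93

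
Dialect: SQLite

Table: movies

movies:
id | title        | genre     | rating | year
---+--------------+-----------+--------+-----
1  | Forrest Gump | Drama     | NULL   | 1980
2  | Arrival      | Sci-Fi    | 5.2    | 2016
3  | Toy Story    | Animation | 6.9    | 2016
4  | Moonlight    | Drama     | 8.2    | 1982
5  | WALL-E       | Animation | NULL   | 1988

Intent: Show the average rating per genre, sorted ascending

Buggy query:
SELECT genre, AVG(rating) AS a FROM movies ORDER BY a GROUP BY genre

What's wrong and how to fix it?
Bug: ORDER BY appears before GROUP BY; SQL clause order requires GROUP BY first

Fix: Reorder: SELECT … FROM … GROUP BY … ORDER BY …

Corrected query:
SELECT genre, AVG(rating) AS a FROM movies GROUP BY genre ORDER BY a

Result:
genre     | a  
----------+----
Sci-Fi    | 5.2
Animation | 6.9
Drama     | 8.2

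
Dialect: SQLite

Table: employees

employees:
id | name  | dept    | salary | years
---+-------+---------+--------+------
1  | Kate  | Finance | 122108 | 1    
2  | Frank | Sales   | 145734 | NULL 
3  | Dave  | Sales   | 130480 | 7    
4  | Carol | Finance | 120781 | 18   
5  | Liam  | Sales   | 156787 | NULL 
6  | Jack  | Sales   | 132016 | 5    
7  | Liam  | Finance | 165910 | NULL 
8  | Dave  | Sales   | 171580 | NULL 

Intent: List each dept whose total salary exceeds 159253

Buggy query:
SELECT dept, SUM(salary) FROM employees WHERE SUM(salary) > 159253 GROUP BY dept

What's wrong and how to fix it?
Bug: SUM(salary) is an aggregate, but WHERE filters rows before aggregation

Fix: Use HAVING (which filters groups after aggregation) instead of WHERE

Corrected query:
SELECT dept, SUM(salary) FROM employees GROUP BY dept HAVING SUM(salary) > 159253

Result:
dept    | SUM(salary)
--------+------------
Finance | 408799     
Sales   | 736597     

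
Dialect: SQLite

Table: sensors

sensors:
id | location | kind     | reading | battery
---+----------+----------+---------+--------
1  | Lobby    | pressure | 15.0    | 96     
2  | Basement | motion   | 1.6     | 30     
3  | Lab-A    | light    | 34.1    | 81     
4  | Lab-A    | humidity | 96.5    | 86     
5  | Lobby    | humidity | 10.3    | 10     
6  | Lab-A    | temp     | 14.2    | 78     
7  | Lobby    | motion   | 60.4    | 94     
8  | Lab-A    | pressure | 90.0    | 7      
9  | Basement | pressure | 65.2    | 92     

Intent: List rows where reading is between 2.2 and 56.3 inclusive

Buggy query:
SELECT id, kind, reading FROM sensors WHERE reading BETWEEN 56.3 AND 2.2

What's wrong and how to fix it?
Bug: BETWEEN expects the lower bound first; with 56.3 AND 2.2 the range is empty

Fix: Swap the bounds so the smaller value comes first

Corrected query:
SELECT id, kind, reading FROM sensors WHERE reading BETWEEN 2.2 AND 56.3

Result:
id | kind     | reading
---+----------+--------
1  | pressure | 15     
3  | light    | 34.1   
5  | humidity | 10.3   
6  | temp     | 14.2   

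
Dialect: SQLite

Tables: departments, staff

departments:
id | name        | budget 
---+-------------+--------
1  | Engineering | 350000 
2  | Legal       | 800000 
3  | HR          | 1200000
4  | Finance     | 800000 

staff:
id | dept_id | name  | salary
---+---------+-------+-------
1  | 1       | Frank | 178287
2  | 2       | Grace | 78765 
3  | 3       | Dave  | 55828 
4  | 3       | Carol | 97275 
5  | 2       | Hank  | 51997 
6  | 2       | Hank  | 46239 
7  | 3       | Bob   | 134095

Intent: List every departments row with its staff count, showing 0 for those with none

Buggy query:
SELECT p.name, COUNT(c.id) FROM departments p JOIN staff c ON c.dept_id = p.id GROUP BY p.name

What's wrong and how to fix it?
Bug: INNER JOIN drops departments rows that have no matching staff rows

Fix: Use LEFT JOIN so parents without children still appear (COUNT(c.id) gives 0)

Corrected query:
SELECT p.name, COUNT(c.id) FROM departments p LEFT JOIN staff c ON c.dept_id = p.id GROUP BY p.name

Result:
name        | COUNT(c.id)
------------+------------
Engineering | 1          
Finance     | 0          
HR          | 3          
Legal       | 3          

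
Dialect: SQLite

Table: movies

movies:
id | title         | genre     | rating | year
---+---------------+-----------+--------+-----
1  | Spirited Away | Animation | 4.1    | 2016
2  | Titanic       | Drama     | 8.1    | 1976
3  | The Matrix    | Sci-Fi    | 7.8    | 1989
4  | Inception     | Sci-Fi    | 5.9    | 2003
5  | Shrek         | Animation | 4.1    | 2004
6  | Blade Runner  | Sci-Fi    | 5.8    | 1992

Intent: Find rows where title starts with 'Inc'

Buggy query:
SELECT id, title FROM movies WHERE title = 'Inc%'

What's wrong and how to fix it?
Bug: '=' compares the literal string including the % character; pattern matching needs LIKE

Fix: Use LIKE for wildcard pattern matching

Corrected query:
SELECT id, title FROM movies WHERE title LIKE 'Inc%'

Result:
id | title    
---+----------
4  | Inception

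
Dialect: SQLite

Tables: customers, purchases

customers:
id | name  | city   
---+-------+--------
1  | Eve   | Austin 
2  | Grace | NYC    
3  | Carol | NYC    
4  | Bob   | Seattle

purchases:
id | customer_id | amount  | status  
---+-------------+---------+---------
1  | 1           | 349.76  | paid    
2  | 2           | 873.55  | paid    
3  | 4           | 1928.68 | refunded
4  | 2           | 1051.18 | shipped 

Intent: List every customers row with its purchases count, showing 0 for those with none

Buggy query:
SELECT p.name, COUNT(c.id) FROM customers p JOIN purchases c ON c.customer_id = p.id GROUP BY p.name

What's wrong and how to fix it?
Bug: INNER JOIN drops customers rows that have no matching purchases rows

Fix: Use LEFT JOIN so parents without children still appear (COUNT(c.id) gives 0)

Corrected query:
SELECT p.name, COUNT(c.id) FROM customers p LEFT JOIN purchases c ON c.customer_id = p.id GROUP BY p.name

Result:
name  | COUNT(c.id)
------+------------
Bob   | 1          
Carol | 0          
Eve   | 1          
Grace | 2          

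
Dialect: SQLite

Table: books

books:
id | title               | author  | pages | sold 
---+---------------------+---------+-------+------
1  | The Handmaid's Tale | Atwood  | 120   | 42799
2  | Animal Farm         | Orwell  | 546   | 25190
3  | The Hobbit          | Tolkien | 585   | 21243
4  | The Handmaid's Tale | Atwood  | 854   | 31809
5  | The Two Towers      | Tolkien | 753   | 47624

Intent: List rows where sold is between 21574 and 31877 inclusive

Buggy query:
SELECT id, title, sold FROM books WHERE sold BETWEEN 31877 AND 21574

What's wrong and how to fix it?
Bug: The bounds are reversed; BETWEEN a AND b requires a <= b to match anything

Fix: Write BETWEEN 21574 AND 31877

Corrected query:
SELECT id, title, sold FROM books WHERE sold BETWEEN 21574 AND 31877

Result:
id | title               | sold 
---+---------------------+------
2  | Animal Farm         | 25190
4  | The Handmaid's Tale | 31809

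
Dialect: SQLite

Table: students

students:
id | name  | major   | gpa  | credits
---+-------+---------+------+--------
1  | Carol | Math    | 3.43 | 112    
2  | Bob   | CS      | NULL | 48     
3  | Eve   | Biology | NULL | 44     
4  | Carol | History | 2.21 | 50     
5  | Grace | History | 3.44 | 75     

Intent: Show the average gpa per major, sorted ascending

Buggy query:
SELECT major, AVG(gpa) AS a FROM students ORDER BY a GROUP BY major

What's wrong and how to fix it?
Bug: GROUP BY must precede ORDER BY

Fix: Reorder: SELECT … FROM … GROUP BY … ORDER BY …

Corrected query:
SELECT major, AVG(gpa) AS a FROM students GROUP BY major ORDER BY a

Result:
major   | a    
--------+------
Biology | NULL 
CS      | NULL 
History | 2.825
Math    | 3.43 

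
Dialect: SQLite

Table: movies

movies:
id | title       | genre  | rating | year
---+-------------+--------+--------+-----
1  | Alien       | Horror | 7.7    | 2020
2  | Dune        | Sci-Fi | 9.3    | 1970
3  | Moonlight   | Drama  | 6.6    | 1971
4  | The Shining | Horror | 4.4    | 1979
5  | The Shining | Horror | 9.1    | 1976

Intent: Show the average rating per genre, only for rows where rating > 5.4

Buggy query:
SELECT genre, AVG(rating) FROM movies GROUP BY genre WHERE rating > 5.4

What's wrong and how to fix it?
Bug: Row-level WHERE must come before GROUP BY in the clause order

Fix: Place WHERE between FROM and GROUP BY

Corrected query:
SELECT genre, AVG(rating) FROM movies WHERE rating > 5.4 GROUP BY genre

Result:
genre  | AVG(rating)
-------+------------
Drama  | 6.6        
Horror | 8.4        
Sci-Fi | 9.3        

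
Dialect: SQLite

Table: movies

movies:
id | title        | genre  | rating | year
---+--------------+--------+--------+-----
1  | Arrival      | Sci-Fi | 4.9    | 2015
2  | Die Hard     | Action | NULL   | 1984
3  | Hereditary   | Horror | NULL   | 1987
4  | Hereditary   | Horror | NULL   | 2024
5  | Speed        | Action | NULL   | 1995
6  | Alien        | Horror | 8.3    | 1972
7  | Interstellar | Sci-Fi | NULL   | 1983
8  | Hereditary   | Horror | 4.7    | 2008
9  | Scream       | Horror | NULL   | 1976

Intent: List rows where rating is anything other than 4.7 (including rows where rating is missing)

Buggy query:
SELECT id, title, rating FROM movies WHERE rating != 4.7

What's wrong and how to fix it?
Bug: Inequality against NULL is unknown, not true; rows with NULL are dropped

Fix: Handle NULL separately with IS NULL alongside the inequality

Corrected query:
SELECT id, title, rating FROM movies WHERE rating != 4.7 OR rating IS NULL

Result:
id | title        | rating
---+--------------+-------
1  | Arrival      | 4.9   
2  | Die Hard     | NULL  
3  | Hereditary   | NULL  
4  | Hereditary   | NULL  
5  | Speed        | NULL  
6  | Alien        | 8.3   
7  | Interstellar | NULL  
9  | Scream       | NULL  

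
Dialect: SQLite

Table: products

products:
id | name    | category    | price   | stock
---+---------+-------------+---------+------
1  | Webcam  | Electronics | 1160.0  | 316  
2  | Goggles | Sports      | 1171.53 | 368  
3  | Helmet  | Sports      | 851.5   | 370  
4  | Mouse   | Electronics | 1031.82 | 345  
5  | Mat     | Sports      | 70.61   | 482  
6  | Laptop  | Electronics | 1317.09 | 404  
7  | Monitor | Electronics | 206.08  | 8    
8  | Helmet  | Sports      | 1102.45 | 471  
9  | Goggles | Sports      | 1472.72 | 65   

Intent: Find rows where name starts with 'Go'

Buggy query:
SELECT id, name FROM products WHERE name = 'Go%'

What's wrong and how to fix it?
Bug: Wildcards only work with LIKE; '=' treats '%' as a literal character

Fix: Replace '=' with LIKE so 'Go%' is treated as a pattern

Corrected query:
SELECT id, name FROM products WHERE name LIKE 'Go%'

Result:
id | name   
---+--------
2  | Goggles
9  | Goggles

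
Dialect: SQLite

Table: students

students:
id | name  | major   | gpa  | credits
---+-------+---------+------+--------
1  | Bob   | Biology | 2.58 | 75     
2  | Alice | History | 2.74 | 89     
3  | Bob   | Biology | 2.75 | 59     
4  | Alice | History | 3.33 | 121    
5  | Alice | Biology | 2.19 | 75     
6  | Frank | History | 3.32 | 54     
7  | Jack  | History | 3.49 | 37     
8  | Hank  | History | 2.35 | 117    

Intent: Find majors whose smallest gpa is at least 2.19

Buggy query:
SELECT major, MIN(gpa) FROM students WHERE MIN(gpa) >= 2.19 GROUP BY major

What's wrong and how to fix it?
Bug: MIN() in WHERE is a misuse of aggregate

Fix: Use HAVING for the per-group MIN condition

Corrected query:
SELECT major, MIN(gpa) FROM students GROUP BY major HAVING MIN(gpa) >= 2.19

Result:
major   | MIN(gpa)
--------+---------
Biology | 2.19    
History | 2.35    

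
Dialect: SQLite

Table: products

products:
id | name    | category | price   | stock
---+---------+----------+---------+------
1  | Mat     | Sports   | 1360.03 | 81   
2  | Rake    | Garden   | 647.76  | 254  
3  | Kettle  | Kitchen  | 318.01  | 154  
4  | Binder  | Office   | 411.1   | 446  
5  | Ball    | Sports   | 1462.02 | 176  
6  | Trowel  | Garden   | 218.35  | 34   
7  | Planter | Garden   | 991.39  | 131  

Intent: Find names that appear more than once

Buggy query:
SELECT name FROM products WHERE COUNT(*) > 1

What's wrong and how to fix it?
Bug: COUNT(*) is an aggregate and cannot be used in WHERE

Fix: Group first, then use HAVING for the count condition

Corrected query:
SELECT name FROM products GROUP BY name HAVING COUNT(*) > 1

Result:
(no rows)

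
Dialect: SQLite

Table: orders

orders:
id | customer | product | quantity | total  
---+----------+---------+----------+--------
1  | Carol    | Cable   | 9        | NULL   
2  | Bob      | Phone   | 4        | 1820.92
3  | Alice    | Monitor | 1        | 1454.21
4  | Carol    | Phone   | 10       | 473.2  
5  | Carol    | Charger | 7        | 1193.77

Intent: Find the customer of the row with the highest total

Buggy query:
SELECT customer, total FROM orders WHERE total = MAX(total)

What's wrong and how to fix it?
Bug: MAX(total) is an aggregate and cannot be used directly in WHERE

Fix: Wrap MAX in a scalar subquery so WHERE compares against a single value

Corrected query:
SELECT customer, total FROM orders WHERE total = (SELECT MAX(total) FROM orders)

Result:
customer | total  
---------+--------
Bob      | 1820.92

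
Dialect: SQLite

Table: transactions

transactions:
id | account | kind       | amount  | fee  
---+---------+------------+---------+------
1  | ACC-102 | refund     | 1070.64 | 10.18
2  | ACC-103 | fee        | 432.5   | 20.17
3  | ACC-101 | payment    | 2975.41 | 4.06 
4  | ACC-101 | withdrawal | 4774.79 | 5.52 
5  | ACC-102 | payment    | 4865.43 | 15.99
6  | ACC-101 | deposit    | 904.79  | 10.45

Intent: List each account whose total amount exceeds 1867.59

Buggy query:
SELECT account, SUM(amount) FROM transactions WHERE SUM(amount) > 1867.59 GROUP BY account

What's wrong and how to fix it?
Bug: SUM(amount) is an aggregate, but WHERE filters rows before aggregation

Fix: Use HAVING (which filters groups after aggregation) instead of WHERE

Corrected query:
SELECT account, SUM(amount) FROM transactions GROUP BY account HAVING SUM(amount) > 1867.59

Result:
account | SUM(amount)
--------+------------
ACC-101 | 8654.99    
ACC-102 | 5936.07    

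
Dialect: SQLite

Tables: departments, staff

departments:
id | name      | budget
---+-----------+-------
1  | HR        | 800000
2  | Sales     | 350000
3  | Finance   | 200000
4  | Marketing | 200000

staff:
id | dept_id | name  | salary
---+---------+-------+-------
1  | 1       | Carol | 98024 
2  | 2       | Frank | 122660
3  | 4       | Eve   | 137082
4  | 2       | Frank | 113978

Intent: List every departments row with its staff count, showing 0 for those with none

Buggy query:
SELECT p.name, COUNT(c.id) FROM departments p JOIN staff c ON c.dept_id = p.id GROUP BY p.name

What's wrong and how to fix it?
Bug: INNER JOIN drops departments rows that have no matching staff rows

Fix: Use LEFT JOIN so parents without children still appear (COUNT(c.id) gives 0)

Corrected query:
SELECT p.name, COUNT(c.id) FROM departments p LEFT JOIN staff c ON c.dept_id = p.id GROUP BY p.name

Result:
name      | COUNT(c.id)
----------+------------
Finance   | 0          
HR        | 1          
Marketing | 1          
Sales     | 2          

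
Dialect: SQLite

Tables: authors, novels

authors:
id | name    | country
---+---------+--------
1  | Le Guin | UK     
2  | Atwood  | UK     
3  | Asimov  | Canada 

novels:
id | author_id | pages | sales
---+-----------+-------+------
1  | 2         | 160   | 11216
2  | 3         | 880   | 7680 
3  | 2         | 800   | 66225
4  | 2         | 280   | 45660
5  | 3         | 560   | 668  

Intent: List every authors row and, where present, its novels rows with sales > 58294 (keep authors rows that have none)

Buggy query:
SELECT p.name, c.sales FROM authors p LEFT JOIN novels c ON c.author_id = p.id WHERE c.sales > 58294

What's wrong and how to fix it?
Bug: A WHERE condition on the right-hand table after LEFT JOIN drops unmatched parents

Fix: Move the right-table condition into the ON clause so unmatched parents are kept

Corrected query:
SELECT p.name, c.sales FROM authors p LEFT JOIN novels c ON c.author_id = p.id AND c.sales > 58294

Result:
name    | sales
--------+------
Le Guin | NULL 
Atwood  | 66225
Asimov  | NULL 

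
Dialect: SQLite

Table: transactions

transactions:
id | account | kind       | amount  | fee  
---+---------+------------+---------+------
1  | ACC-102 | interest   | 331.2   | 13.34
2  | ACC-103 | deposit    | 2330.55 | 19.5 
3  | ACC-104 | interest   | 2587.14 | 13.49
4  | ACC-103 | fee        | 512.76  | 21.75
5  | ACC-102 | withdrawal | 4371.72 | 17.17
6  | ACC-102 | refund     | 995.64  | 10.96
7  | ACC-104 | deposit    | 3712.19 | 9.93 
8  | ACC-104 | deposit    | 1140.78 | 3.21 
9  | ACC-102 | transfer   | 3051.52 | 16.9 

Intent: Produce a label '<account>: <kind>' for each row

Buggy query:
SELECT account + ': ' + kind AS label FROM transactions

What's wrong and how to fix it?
Bug: SQLite uses || for string concatenation; + coerces text to numbers (yielding 0)

Fix: Use the || operator for string concatenation

Corrected query:
SELECT account || ': ' || kind AS label FROM transactions

Result:
label              
-------------------
ACC-102: interest  
ACC-103: deposit   
ACC-104: interest  
ACC-103: fee       
ACC-102: withdrawal
ACC-102: refund    
ACC-104: deposit   
ACC-104: deposit   
ACC-102: transfer  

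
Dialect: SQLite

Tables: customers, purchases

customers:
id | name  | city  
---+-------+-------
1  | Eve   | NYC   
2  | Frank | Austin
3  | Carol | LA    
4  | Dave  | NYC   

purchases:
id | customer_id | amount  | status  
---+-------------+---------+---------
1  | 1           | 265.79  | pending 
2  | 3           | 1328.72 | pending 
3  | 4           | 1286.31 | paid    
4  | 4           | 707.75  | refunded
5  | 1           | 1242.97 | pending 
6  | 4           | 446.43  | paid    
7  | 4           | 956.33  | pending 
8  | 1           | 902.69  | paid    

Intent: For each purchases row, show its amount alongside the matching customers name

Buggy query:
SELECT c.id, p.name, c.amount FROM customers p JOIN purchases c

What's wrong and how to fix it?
Bug: Missing join condition: each purchases row is matched to all customers rows instead of just its own

Fix: Add ON c.customer_id = p.id to the JOIN

Corrected query:
SELECT c.id, p.name, c.amount FROM customers p JOIN purchases c ON c.customer_id = p.id

Result:
id | name  | amount 
---+-------+--------
1  | Eve   | 265.79 
2  | Carol | 1328.72
3  | Dave  | 1286.31
4  | Dave  | 707.75 
5  | Eve   | 1242.97
6  | Dave  | 446.43 
7  | Dave  | 956.33 
8  | Eve   | 902.69 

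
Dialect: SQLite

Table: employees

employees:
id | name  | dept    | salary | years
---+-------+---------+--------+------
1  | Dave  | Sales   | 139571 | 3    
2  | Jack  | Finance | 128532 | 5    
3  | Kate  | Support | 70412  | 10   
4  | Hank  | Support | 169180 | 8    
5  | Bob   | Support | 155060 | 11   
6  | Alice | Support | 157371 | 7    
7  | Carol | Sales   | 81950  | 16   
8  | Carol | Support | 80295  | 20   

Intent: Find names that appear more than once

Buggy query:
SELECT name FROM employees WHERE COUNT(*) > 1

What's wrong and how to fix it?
Bug: WHERE can't reference COUNT(*); aggregates are computed after WHERE

Fix: Group first, then use HAVING for the count condition

Corrected query:
SELECT name FROM employees GROUP BY name HAVING COUNT(*) > 1

Result:
name 
-----
Carol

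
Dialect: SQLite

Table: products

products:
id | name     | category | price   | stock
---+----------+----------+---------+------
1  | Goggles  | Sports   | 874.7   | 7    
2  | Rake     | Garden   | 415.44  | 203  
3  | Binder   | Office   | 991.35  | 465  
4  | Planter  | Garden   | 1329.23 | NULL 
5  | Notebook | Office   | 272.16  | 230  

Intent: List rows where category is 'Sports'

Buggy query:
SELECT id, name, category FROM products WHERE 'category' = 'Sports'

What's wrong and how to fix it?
Bug: Single quotes denote string literals in SQL; the column name is being compared as a constant string

Fix: Reference the column as category without single quotes

Corrected query:
SELECT id, name, category FROM products WHERE category = 'Sports'

Result:
id | name    | category
---+---------+---------
1  | Goggles | Sports  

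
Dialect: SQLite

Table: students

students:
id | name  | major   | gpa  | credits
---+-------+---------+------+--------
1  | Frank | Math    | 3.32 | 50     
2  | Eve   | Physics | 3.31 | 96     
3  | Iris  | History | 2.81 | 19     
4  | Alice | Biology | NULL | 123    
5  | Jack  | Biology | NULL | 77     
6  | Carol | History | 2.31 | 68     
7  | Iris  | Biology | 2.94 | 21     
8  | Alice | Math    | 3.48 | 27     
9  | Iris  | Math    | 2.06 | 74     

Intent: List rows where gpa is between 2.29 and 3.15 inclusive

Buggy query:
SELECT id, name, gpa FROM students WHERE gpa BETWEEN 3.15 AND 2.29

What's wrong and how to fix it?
Bug: BETWEEN expects the lower bound first; with 3.15 AND 2.29 the range is empty

Fix: Swap the bounds so the smaller value comes first

Corrected query:
SELECT id, name, gpa FROM students WHERE gpa BETWEEN 2.29 AND 3.15

Result:
id | name  | gpa 
---+-------+-----
3  | Iris  | 2.81
6  | Carol | 2.31
7  | Iris  | 2.94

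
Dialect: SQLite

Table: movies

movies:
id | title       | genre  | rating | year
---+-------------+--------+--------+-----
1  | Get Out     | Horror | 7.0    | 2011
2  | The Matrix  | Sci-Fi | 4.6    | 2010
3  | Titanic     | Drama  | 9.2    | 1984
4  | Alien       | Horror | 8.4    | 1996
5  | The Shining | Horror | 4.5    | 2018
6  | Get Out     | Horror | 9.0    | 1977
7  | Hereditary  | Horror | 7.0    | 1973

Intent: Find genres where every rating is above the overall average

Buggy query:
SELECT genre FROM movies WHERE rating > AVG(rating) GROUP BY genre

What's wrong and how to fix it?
Bug: WHERE evaluates per row before aggregation, so AVG() is unavailable

Fix: Compute the overall average in a scalar subquery and compare each group's MIN against it in HAVING

Corrected query:
SELECT genre FROM movies GROUP BY genre HAVING MIN(rating) > (SELECT AVG(rating) FROM movies)

Result:
genre
-----
Drama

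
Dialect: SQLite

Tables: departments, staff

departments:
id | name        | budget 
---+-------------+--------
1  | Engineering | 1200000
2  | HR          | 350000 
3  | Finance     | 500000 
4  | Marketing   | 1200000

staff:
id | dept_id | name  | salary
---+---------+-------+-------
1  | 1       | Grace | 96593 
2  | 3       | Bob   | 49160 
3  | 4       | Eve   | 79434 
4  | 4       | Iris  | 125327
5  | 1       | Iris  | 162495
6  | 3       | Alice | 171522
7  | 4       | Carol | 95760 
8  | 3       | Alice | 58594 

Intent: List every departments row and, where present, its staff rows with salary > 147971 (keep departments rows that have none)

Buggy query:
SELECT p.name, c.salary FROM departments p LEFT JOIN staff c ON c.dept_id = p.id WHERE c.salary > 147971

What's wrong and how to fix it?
Bug: A WHERE condition on the right-hand table after LEFT JOIN drops unmatched parents

Fix: Put 'c.salary > 147971' in the JOIN's ON clause instead of WHERE

Corrected query:
SELECT p.name, c.salary FROM departments p LEFT JOIN staff c ON c.dept_id = p.id AND c.salary > 147971

Result:
name        | salary
------------+-------
Engineering | 162495
HR          | NULL  
Finance     | 171522
Marketing   | NULL  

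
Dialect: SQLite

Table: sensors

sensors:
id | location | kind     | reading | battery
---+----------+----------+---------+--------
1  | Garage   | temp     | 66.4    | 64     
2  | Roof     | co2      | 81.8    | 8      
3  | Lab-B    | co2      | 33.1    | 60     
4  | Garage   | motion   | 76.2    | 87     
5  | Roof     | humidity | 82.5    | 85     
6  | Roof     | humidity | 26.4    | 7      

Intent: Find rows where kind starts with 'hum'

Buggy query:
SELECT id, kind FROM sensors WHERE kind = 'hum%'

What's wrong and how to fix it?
Bug: '=' compares the literal string including the % character; pattern matching needs LIKE

Fix: Use LIKE for wildcard pattern matching

Corrected query:
SELECT id, kind FROM sensors WHERE kind LIKE 'hum%'

Result:
id | kind    
---+---------
5  | humidity
6  | humidity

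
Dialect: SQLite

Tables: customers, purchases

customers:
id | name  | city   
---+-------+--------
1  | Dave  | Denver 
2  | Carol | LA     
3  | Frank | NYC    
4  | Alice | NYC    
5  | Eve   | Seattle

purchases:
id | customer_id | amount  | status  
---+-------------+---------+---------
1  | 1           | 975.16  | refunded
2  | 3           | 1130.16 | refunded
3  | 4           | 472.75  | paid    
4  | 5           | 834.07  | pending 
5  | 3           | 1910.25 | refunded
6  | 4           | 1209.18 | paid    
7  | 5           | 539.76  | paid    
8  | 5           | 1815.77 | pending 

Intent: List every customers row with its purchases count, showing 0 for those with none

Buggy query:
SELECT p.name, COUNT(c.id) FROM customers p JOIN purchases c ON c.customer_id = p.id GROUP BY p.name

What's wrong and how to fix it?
Bug: INNER JOIN drops customers rows that have no matching purchases rows

Fix: Switch to LEFT JOIN to retain unmatched parent rows

Corrected query:
SELECT p.name, COUNT(c.id) FROM customers p LEFT JOIN purchases c ON c.customer_id = p.id GROUP BY p.name

Result:
name  | COUNT(c.id)
------+------------
Alice | 2          
Carol | 0          
Dave  | 1          
Eve   | 3          
Frank | 2          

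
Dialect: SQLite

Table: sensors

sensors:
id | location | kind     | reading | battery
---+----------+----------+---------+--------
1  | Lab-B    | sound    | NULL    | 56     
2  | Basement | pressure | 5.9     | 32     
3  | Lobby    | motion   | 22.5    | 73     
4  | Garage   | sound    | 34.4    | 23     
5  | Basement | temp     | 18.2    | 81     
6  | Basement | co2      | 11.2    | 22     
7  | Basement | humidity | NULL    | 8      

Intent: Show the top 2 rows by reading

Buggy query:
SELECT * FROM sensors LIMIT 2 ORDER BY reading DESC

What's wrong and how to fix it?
Bug: ORDER BY cannot follow LIMIT; LIMIT is the final clause

Fix: Swap the clauses: ORDER BY first, then LIMIT

Corrected query:
SELECT * FROM sensors ORDER BY reading DESC LIMIT 2

Result:
id | location | kind   | reading | battery
---+----------+--------+---------+--------
4  | Garage   | sound  | 34.4    | 23     
3  | Lobby    | motion | 22.5    | 73     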